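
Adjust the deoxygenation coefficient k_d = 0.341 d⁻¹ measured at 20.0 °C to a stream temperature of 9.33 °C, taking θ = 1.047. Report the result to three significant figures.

k_d ≈ 0.209 d⁻¹

k_d(T₂) = k_d(T₁) · θ^(T₂−T₁) = 0.341 × 1.047^(9.33−20.0)
= 0.341 × 1.047^-10.7 = 0.341 × 0.6126 = 0.2089 d⁻¹.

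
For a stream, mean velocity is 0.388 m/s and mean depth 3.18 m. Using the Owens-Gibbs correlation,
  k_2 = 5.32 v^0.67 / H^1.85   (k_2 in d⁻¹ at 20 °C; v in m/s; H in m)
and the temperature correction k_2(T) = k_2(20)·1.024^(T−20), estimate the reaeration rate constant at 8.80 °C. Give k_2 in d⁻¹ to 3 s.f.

k_2(20) = 5.32 × 0.388^0.67 / 3.18^1.85 = 5.32 × 0.5303 / 8.501 = 0.3318 d⁻¹.
k_2(8.80) = 0.3318 × 1.024^(8.80−20) = 0.3318 × 0.7667 = 0.2544 d⁻¹.

k_2 ≈ 0.254 d⁻¹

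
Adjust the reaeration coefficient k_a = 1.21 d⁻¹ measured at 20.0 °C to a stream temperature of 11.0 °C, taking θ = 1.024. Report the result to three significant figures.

k_a ≈ 0.977 d⁻¹

k_a(T₂) = k_a(T₁) · θ^(T₂−T₁) = 1.21 × 1.024^(11.0−20.0)
= 1.21 × 1.024^-9.00 = 1.21 × 0.8078 = 0.9774 d⁻¹.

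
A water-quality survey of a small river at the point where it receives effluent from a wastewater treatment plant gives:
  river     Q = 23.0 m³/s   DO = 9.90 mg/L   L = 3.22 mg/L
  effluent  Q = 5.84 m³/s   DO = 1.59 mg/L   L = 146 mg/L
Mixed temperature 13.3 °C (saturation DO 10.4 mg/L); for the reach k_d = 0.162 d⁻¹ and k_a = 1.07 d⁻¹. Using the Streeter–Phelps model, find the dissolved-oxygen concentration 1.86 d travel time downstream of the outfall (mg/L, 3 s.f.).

Mixed DO = (23.0×9.90 + 5.84×1.59)/(23.0+5.84) = 237.0/28.84 = 8.217 mg/L.
Mixed L₀ = (23.0×3.22 + 5.84×146)/(28.84) = 926.7/28.84 = 32.13 mg/L.
Initial deficit D₀ = C_s − DO₀ = 10.4 − 8.217 = 2.183 mg/L.
D(1.86) = [0.162×32.13/(1.07−0.162)](e^(−0.162×1.86) − e^(−1.07×1.86)) + 2.183 e^(−1.07×1.86)
= 5.733 × (0.7398 − 0.1367) + 2.183 × 0.1367 = 3.756 mg/L.
DO = 10.4 − 3.756 = 6.644 mg/L.

DO ≈ 6.64 mg/L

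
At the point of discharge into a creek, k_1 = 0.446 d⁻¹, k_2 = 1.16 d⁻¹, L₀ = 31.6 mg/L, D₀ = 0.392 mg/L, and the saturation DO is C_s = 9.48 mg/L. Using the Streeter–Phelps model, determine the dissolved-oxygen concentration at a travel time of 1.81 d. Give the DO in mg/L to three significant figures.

DO ≈ 3.04 mg/L

k_1 L₀/(k_2−k_1) = 0.446×31.6/(1.16−0.446) = 14.09/0.7140 = 19.74 mg/L.
e^(−k_1 t) = e^(−0.446×1.810) = 0.4461; e^(−k_2 t) = e^(−1.16×1.810) = 0.1225.
D = 19.74 × (0.4461 − 0.1225) + 0.392 × 0.1225 = 6.387 + 0.04802 = 6.435 mg/L.
DO = C_s − D = 9.48 − 6.435 = 3.045 mg/L.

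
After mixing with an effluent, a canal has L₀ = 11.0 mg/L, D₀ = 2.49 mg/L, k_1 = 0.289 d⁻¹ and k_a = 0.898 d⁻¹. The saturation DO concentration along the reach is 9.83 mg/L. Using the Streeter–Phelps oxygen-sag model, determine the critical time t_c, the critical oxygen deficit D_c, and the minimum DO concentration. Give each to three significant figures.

With k_a/k_1 = 3.107 and 1 − D₀(k_a−k_1)/(k_1 L₀) = 0.5230,
t_c = ln(3.107 × 0.5230) / (0.898 − 0.289) = ln(1.625) / 0.6090 = 0.4856/0.6090 = 0.7973 d.
D_c = (k_1/k_a) L₀ e^(−k_1 t_c) = (0.289/0.898) × 11.0 × e^(−0.289×0.7973) = 0.3218 × 11.0 × 0.7942 = 2.812 mg/L.
Minimum DO = C_s − D_c = 9.83 − 2.812 = 7.018 mg/L.

t_c ≈ 0.797 d; D_c ≈ 2.81 mg/L; min DO ≈ 7.02 mg/L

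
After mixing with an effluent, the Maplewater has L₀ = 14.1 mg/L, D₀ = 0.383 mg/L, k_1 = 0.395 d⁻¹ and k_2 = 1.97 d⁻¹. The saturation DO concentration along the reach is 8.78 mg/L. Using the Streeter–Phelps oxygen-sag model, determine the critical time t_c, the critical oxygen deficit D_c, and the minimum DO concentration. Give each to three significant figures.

t_c ≈ 0.947 d; D_c ≈ 1.94 mg/L; min DO ≈ 6.84 mg/L

At the critical point dD/dt = 0, so k_1 L₀ e^(−k_1 t) = k_2 D. Substituting D(t) from the Streeter–Phelps equation and solving for t gives
t_c = ln[(k_2/k_1)(1 − D₀(k_2−k_1)/(k_1 L₀))] / (k_2−k_1).
Here k_2−k_1 = 1.575 d⁻¹ and 1 − D₀(k_2−k_1)/(k_1 L₀) = 1 − 0.383×1.575/(0.395×14.1) = 0.8917, so
t_c = ln(4.987 × 0.8917) / 1.575 = 1.492 / 1.575 = 0.9475 d.
D_c = (k_1/k_2) L₀ e^(−k_1 t_c) = (0.395/1.97) × 14.1 × e^(−0.395×0.9475) = 0.2005 × 14.1 × 0.6878 = 1.945 mg/L.
Minimum DO = C_s − D_c = 8.78 − 1.945 = 6.835 mg/L.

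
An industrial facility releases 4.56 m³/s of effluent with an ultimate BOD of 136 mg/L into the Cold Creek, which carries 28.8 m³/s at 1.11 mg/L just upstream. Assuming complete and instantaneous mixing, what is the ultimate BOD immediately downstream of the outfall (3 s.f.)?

Flow-weighted mixing: C = (Q_r C_r + Q_w C_w)/(Q_r + Q_w)
= (28.8×1.11 + 4.56×136)/(28.8 + 4.56) = 652.1/33.36 = 19.55 mg/L.

19.5 mg/L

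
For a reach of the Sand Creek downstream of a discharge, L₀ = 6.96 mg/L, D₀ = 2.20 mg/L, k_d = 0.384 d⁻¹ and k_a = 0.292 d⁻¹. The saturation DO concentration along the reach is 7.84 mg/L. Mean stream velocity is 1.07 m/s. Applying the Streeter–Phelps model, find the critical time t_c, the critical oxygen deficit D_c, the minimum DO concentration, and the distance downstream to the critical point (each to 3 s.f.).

t_c ≈ 2.18 d; D_c ≈ 3.96 mg/L; min DO ≈ 3.88 mg/L; x_c ≈ 202 km

At the critical point dD/dt = 0, so k_d L₀ e^(−k_d t) = k_a D. Substituting D(t) from the Streeter–Phelps equation and solving for t gives
t_c = ln[(k_a/k_d)(1 − D₀(k_a−k_d)/(k_d L₀))] / (k_a−k_d).
Here k_a−k_d = -0.09200 d⁻¹ and 1 − D₀(k_a−k_d)/(k_d L₀) = 1 − 2.20×-0.09200/(0.384×6.96) = 1.076, so
t_c = ln(0.7604 × 1.076) / -0.09200 = -0.2009 / -0.09200 = 2.184 d.
D_c = (k_d/k_a) L₀ e^(−k_d t_c) = (0.384/0.292) × 6.96 × e^(−0.384×2.184) = 1.315 × 6.96 × 0.4324 = 3.957 mg/L.
Minimum DO = C_s − D_c = 7.84 − 3.957 = 3.883 mg/L.
x_c = v t_c = 1.07 m/s × 2.184 d × 86400 s/d = 201900 m ≈ 202 km.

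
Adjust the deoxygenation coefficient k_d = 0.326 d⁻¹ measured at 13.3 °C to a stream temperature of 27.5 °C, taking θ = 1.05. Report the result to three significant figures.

k_d(T₂) = k_d(T₁) · θ^(T₂−T₁) = 0.326 × 1.05^(27.5−13.3)
= 0.326 × 1.05^14.2 = 0.326 × 1.999 = 0.6518 d⁻¹.

k_d ≈ 0.652 d⁻¹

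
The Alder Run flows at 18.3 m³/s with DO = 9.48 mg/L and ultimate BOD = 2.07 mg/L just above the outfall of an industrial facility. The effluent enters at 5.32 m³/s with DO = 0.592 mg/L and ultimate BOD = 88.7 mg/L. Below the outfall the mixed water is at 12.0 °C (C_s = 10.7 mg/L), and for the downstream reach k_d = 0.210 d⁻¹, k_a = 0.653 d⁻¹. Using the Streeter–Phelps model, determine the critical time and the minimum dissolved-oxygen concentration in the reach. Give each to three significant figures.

Mixed DO = (18.3×9.48 + 5.32×0.592)/(18.3+5.32) = 176.6/23.62 = 7.478 mg/L.
Mixed L₀ = (18.3×2.07 + 5.32×88.7)/(23.62) = 509.8/23.62 = 21.58 mg/L.
Initial deficit D₀ = C_s − DO₀ = 10.7 − 7.478 = 3.222 mg/L.
t_c = (1/0.4430) ln[(0.653/0.210)(1 − 3.222×0.4430/(0.210×21.58))] = 2.257 × ln(2.130) = 1.707 d.
D_c = (0.210/0.653) × 21.58 × e^(−0.210×1.707) = 0.3216 × 21.58 × 0.6987 = 4.850 mg/L.
Minimum DO = 10.7 − 4.850 = 5.850 mg/L.

t_c ≈ 1.71 d; minimum DO ≈ 5.85 mg/L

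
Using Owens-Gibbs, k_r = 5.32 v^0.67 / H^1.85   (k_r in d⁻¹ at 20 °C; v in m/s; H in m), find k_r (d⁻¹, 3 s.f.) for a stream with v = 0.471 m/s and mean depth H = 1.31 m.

k_r ≈ 1.95 d⁻¹

k_r = 5.32 × 0.471^0.67 / 1.31^1.85 = 5.32 × 0.6038 / 1.648 = 1.949 d⁻¹.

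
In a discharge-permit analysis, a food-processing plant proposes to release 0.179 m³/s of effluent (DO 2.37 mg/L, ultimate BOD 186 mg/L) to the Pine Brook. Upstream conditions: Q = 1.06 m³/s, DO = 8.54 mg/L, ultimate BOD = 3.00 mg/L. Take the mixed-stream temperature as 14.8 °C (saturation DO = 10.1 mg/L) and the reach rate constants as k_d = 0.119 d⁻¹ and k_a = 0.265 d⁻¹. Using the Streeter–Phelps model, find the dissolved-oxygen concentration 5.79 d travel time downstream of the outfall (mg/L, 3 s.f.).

Mixed DO = (1.06×8.54 + 0.179×2.37)/(1.06+0.179) = 9.477/1.239 = 7.649 mg/L.
Mixed L₀ = (1.06×3.00 + 0.179×186)/(1.239) = 36.47/1.239 = 29.44 mg/L.
Initial deficit D₀ = C_s − DO₀ = 10.1 − 7.649 = 2.451 mg/L.
D(5.79) = [0.119×29.44/(0.265−0.119)](e^(−0.119×5.79) − e^(−0.265×5.79)) + 2.451 e^(−0.265×5.79)
= 23.99 × (0.5021 − 0.2156) + 2.451 × 0.2156 = 7.402 mg/L.
DO = 10.1 − 7.402 = 2.698 mg/L.

DO ≈ 2.70 mg/L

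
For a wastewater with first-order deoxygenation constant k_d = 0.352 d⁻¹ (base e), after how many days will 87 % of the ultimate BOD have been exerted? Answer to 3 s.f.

t ≈ 5.80 d

y/L₀ = 1 − e^(−k_d t) = 0.87 ⇒ e^(−k_d t) = 0.130
t = −ln(0.130) / 0.352 = 2.040 / 0.352 = 5.796 d.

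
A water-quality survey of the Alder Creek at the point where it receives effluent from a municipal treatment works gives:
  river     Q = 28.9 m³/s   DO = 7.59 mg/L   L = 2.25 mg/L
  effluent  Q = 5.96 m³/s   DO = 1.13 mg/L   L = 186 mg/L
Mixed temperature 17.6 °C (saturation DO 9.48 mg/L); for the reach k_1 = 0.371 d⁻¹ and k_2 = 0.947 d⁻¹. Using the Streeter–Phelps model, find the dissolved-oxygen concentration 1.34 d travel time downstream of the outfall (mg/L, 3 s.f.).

Mixed DO = (28.9×7.59 + 5.96×1.13)/(28.9+5.96) = 226.1/34.86 = 6.486 mg/L.
Mixed L₀ = (28.9×2.25 + 5.96×186)/(34.86) = 1174/34.86 = 33.67 mg/L.
Initial deficit D₀ = C_s − DO₀ = 9.48 − 6.486 = 2.994 mg/L.
D(1.34) = [0.371×33.67/(0.947−0.371)](e^(−0.371×1.34) − e^(−0.947×1.34)) + 2.994 e^(−0.947×1.34)
= 21.68 × (0.6083 − 0.2811) + 2.994 × 0.2811 = 7.936 mg/L.
DO = 9.48 − 7.936 = 1.544 mg/L.

DO ≈ 1.54 mg/L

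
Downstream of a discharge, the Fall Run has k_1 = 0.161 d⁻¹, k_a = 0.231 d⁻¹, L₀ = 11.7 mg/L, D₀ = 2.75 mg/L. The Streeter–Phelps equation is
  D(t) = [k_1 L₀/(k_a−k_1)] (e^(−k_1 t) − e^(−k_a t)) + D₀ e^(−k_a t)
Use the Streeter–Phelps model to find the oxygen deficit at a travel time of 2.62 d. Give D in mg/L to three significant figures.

k_1 L₀/(k_a−k_1) = 0.161×11.7/(0.231−0.161) = 1.884/0.07000 = 26.91 mg/L.
e^(−k_1 t) = e^(−0.161×2.620) = 0.6559; e^(−k_a t) = e^(−0.231×2.620) = 0.5460.
D = 26.91 × (0.6559 − 0.5460) + 2.75 × 0.5460 = 2.957 + 1.501 = 4.459 mg/L.

D ≈ 4.46 mg/L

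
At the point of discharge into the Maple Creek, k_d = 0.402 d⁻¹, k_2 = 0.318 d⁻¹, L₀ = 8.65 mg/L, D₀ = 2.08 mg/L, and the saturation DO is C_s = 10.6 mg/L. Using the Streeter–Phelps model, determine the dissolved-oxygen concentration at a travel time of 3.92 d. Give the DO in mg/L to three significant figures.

k_d L₀/(k_2−k_d) = 0.402×8.65/(0.318−0.402) = 3.477/-0.08400 = -41.40 mg/L.
e^(−k_d t) = e^(−0.402×3.920) = 0.2068; e^(−k_2 t) = e^(−0.318×3.920) = 0.2875.
D = -41.40 × (0.2068 − 0.2875) + 2.08 × 0.2875 = 3.339 + 0.5980 = 3.937 mg/L.
DO = C_s − D = 10.6 − 3.937 = 6.663 mg/L.

DO ≈ 6.66 mg/L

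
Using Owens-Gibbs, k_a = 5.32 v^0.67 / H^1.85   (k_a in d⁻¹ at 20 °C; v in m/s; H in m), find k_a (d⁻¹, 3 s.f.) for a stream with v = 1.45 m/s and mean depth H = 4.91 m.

k_a = 5.32 × 1.45^0.67 / 4.91^1.85 = 5.32 × 1.283 / 18.99 = 0.3594 d⁻¹.

k_a ≈ 0.359 d⁻¹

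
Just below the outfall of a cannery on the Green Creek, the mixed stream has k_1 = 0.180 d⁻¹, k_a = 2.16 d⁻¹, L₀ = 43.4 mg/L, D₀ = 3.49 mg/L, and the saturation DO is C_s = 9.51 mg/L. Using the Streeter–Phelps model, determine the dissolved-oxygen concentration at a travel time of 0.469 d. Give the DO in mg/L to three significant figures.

k_1 L₀/(k_a−k_1) = 0.180×43.4/(2.16−0.180) = 7.812/1.980 = 3.945 mg/L.
e^(−k_1 t) = e^(−0.180×0.4690) = 0.9190; e^(−k_a t) = e^(−2.16×0.4690) = 0.3631.
D = 3.945 × (0.9190 − 0.3631) + 3.49 × 0.3631 = 2.193 + 1.267 = 3.461 mg/L.
DO = C_s − D = 9.51 − 3.461 = 6.049 mg/L.

DO ≈ 6.05 mg/L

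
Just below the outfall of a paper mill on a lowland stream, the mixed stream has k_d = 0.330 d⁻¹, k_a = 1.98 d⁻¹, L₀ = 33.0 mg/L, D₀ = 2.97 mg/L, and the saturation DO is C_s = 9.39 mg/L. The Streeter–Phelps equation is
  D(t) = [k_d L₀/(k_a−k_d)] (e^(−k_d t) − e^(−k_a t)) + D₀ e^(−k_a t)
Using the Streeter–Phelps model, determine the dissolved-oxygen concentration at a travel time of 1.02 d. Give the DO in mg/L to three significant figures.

DO ≈ 5.16 mg/L

k_d L₀/(k_a−k_d) = 0.330×33.0/(1.98−0.330) = 10.89/1.650 = 6.600 mg/L.
e^(−k_d t) = e^(−0.330×1.020) = 0.7142; e^(−k_a t) = e^(−1.98×1.020) = 0.1327.
D = 6.600 × (0.7142 − 0.1327) + 2.97 × 0.1327 = 3.838 + 0.3941 = 4.232 mg/L.
DO = C_s − D = 9.39 − 4.232 = 5.158 mg/L.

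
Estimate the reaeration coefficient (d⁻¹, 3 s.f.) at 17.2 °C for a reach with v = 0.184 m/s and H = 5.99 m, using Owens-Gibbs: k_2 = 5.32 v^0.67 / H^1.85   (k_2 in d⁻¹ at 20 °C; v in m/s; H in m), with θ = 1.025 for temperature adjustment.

k_2(20) = 5.32 × 0.184^0.67 / 5.99^1.85 = 5.32 × 0.3217 / 27.43 = 0.06239 d⁻¹.
k_2(17.2) = 0.06239 × 1.025^(17.2−20) = 0.06239 × 0.9332 = 0.05822 d⁻¹.

k_2 ≈ 0.0582 d⁻¹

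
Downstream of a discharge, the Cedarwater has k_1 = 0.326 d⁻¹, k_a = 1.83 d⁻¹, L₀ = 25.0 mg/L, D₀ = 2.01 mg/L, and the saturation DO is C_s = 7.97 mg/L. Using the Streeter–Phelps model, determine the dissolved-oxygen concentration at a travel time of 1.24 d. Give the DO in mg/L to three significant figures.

DO ≈ 4.71 mg/L

k_1 L₀/(k_a−k_1) = 0.326×25.0/(1.83−0.326) = 8.150/1.504 = 5.419 mg/L.
e^(−k_1 t) = e^(−0.326×1.240) = 0.6675; e^(−k_a t) = e^(−1.83×1.240) = 0.1034.
D = 5.419 × (0.6675 − 0.1034) + 2.01 × 0.1034 = 3.057 + 0.2078 = 3.265 mg/L.
DO = C_s − D = 7.97 − 3.265 = 4.705 mg/L.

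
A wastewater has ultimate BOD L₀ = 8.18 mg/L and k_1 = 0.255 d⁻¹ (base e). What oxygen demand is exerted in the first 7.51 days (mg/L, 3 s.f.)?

y_t = L₀(1 − e^(−k_1 t)) = 8.18 × (1 − e^(−0.255×7.51))
= 8.18 × (1 − 0.1473) = 8.18 × 0.8527 = 6.975 mg/L.

y ≈ 6.97 mg/L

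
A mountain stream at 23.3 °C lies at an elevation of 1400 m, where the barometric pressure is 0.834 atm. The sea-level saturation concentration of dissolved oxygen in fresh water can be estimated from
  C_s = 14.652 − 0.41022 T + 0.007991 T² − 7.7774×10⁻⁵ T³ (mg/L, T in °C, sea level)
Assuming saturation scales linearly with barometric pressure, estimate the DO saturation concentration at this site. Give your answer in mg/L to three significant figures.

C_s ≈ 7.05 mg/L

At sea level: C_s = 14.652 − 0.41022×23.3 + 0.007991×23.3² − 7.7774×10⁻⁵×23.3³ = 8.448 mg/L.
Pressure correction: C_s' = 8.448 × 0.834 = 7.046 mg/L.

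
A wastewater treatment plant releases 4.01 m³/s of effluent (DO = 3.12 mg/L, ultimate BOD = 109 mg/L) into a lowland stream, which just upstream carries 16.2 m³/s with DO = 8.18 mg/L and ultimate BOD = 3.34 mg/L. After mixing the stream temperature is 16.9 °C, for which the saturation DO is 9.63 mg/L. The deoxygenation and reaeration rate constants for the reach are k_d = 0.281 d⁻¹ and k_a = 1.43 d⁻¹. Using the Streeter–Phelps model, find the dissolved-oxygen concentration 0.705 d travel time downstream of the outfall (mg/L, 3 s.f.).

Mixed DO = (16.2×8.18 + 4.01×3.12)/(16.2+4.01) = 145.0/20.21 = 7.176 mg/L.
Mixed L₀ = (16.2×3.34 + 4.01×109)/(20.21) = 491.2/20.21 = 24.30 mg/L.
Initial deficit D₀ = C_s − DO₀ = 9.63 − 7.176 = 2.454 mg/L.
D(0.705) = [0.281×24.30/(1.43−0.281)](e^(−0.281×0.705) − e^(−1.43×0.705)) + 2.454 e^(−1.43×0.705)
= 5.944 × (0.8203 − 0.3649) + 2.454 × 0.3649 = 3.602 mg/L.
DO = 9.63 − 3.602 = 6.028 mg/L.

DO ≈ 6.03 mg/L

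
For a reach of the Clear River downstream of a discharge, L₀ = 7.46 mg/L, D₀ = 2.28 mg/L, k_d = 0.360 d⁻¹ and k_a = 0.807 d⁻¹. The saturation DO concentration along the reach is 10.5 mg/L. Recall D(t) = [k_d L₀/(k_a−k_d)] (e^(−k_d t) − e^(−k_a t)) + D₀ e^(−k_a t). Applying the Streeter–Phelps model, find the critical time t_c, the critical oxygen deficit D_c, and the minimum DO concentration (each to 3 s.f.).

t_c = [1/(k_a−k_d)] ln[(k_a/k_d)(1 − D₀(k_a−k_d)/(k_d L₀))]
= [1/(0.807−0.360)] ln[(0.807/0.360)(1 − 2.28×0.4470/(0.360×7.46))]
= (1/0.4470) ln[2.242 × 0.6205] = 2.237 × ln(1.391) = 2.237 × 0.3300 = 0.7383 d.
D_c = (k_d/k_a) L₀ e^(−k_d t_c) = (0.360/0.807) × 7.46 × e^(−0.360×0.7383) = 0.4461 × 7.46 × 0.7666 = 2.551 mg/L.
Minimum DO = C_s − D_c = 10.5 − 2.551 = 7.949 mg/L.

t_c ≈ 0.738 d; D_c ≈ 2.55 mg/L; min DO ≈ 7.95 mg/L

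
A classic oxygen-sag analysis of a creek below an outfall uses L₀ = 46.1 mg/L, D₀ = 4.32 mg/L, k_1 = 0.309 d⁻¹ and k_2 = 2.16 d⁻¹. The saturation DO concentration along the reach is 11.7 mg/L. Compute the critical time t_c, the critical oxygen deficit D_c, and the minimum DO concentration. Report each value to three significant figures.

t_c ≈ 0.605 d; D_c ≈ 5.47 mg/L; min DO ≈ 6.23 mg/L

With k_2/k_1 = 6.990 and 1 − D₀(k_2−k_1)/(k_1 L₀) = 0.4387,
t_c = ln(6.990 × 0.4387) / (2.16 − 0.309) = ln(3.066) / 1.851 = 1.120/1.851 = 0.6053 d.
D_c = (k_1/k_2) L₀ e^(−k_1 t_c) = (0.309/2.16) × 46.1 × e^(−0.309×0.6053) = 0.1431 × 46.1 × 0.8294 = 5.470 mg/L.
Minimum DO = C_s − D_c = 11.7 − 5.470 = 6.230 mg/L.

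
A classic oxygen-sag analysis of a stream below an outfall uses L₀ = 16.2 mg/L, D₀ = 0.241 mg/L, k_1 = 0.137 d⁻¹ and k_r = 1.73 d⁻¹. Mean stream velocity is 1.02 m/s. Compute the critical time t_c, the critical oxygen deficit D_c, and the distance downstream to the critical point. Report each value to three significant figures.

t_c ≈ 1.47 d; D_c ≈ 1.05 mg/L; x_c ≈ 130 km

t_c = [1/(k_r−k_1)] ln[(k_r/k_1)(1 − D₀(k_r−k_1)/(k_1 L₀))]
= [1/(1.73−0.137)] ln[(1.73/0.137)(1 − 0.241×1.593/(0.137×16.2))]
= (1/1.593) ln[12.63 × 0.8270] = 0.6277 × ln(10.44) = 0.6277 × 2.346 = 1.473 d.
D_c = (k_1/k_r) L₀ e^(−k_1 t_c) = (0.137/1.73) × 16.2 × e^(−0.137×1.473) = 0.07919 × 16.2 × 0.8173 = 1.048 mg/L.
x_c = v t_c = 1.02 m/s × 1.473 d × 86400 s/d = 129800 m ≈ 130 km.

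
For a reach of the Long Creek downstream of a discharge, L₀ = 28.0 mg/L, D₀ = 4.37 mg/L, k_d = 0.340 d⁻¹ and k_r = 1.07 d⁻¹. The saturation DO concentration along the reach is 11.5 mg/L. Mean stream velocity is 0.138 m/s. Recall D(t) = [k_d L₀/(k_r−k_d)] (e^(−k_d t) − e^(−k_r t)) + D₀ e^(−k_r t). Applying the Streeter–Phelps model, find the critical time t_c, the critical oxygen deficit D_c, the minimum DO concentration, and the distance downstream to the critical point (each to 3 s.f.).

t_c ≈ 1.01 d; D_c ≈ 6.31 mg/L; min DO ≈ 5.19 mg/L; x_c ≈ 12.1 km

With k_r/k_d = 3.147 and 1 − D₀(k_r−k_d)/(k_d L₀) = 0.6649,
t_c = ln(3.147 × 0.6649) / (1.07 − 0.340) = ln(2.092) / 0.7300 = 0.7384/0.7300 = 1.011 d.
D_c = (k_d/k_r) L₀ e^(−k_d t_c) = (0.340/1.07) × 28.0 × e^(−0.340×1.011) = 0.3178 × 28.0 × 0.7090 = 6.308 mg/L.
Minimum DO = C_s − D_c = 11.5 − 6.308 = 5.192 mg/L.
x_c = v t_c = 0.138 m/s × 1.011 d × 86400 s/d = 12060 m ≈ 12.1 km.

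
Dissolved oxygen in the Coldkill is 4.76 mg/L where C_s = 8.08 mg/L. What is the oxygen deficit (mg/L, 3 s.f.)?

D ≈ 3.32 mg/L

D = C_s − C = 8.08 − 4.76 = 3.32 mg/L.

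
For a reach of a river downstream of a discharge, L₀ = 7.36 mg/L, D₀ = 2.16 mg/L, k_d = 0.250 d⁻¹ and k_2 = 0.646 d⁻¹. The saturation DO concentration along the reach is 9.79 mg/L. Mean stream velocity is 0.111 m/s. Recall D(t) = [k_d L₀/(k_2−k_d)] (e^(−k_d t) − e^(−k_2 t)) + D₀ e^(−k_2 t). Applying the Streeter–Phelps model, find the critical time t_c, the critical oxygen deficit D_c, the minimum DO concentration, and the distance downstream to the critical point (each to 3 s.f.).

t_c = [1/(k_2−k_d)] ln[(k_2/k_d)(1 − D₀(k_2−k_d)/(k_d L₀))]
= [1/(0.646−0.250)] ln[(0.646/0.250)(1 − 2.16×0.3960/(0.250×7.36))]
= (1/0.3960) ln[2.584 × 0.5351] = 2.525 × ln(1.383) = 2.525 × 0.3241 = 0.8184 d.
L(t_c) = L₀ e^(−k_d t_c) = 7.36 × 0.8150 = 5.998 mg/L, and at the critical point k_2 D_c = k_d L, so D_c = (0.250/0.646) × 5.998 = 2.321 mg/L.
Minimum DO = C_s − D_c = 9.79 − 2.321 = 7.469 mg/L.
x_c = v t_c = 0.111 m/s × 0.8184 d × 86400 s/d = 7849 m ≈ 7.85 km.

t_c ≈ 0.818 d; D_c ≈ 2.32 mg/L; min DO ≈ 7.47 mg/L; x_c ≈ 7.85 km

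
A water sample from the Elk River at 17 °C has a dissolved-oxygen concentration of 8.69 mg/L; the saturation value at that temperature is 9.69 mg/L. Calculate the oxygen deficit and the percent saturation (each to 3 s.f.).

D ≈ 1.00 mg/L; 89.7 % saturation

D = C_s − C = 9.69 − 8.69 = 1.00 mg/L.
% saturation = 8.69/9.69 × 100 = 89.7 %.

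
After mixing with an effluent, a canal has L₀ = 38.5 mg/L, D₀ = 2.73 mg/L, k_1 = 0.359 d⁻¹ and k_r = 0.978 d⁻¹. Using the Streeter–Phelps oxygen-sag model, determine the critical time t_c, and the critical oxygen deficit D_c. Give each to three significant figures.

At the critical point dD/dt = 0, so k_1 L₀ e^(−k_1 t) = k_r D. Substituting D(t) from the Streeter–Phelps equation and solving for t gives
t_c = ln[(k_r/k_1)(1 − D₀(k_r−k_1)/(k_1 L₀))] / (k_r−k_1).
Here k_r−k_1 = 0.6190 d⁻¹ and 1 − D₀(k_r−k_1)/(k_1 L₀) = 1 − 2.73×0.6190/(0.359×38.5) = 0.8777, so
t_c = ln(2.724 × 0.8777) / 0.6190 = 0.8718 / 0.6190 = 1.408 d.
D_c = (k_1/k_r) L₀ e^(−k_1 t_c) = (0.359/0.978) × 38.5 × e^(−0.359×1.408) = 0.3671 × 38.5 × 0.6031 = 8.524 mg/L.

t_c ≈ 1.41 d; D_c ≈ 8.52 mg/L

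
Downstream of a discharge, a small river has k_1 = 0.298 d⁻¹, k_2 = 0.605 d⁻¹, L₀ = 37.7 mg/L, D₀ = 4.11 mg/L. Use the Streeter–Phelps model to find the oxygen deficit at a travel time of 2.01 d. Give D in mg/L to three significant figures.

k_1 L₀/(k_2−k_1) = 0.298×37.7/(0.605−0.298) = 11.23/0.3070 = 36.59 mg/L.
e^(−k_1 t) = e^(−0.298×2.010) = 0.5494; e^(−k_2 t) = e^(−0.605×2.010) = 0.2964.
D = 36.59 × (0.5494 − 0.2964) + 4.11 × 0.2964 = 9.257 + 1.218 = 10.48 mg/L.

D ≈ 10.5 mg/L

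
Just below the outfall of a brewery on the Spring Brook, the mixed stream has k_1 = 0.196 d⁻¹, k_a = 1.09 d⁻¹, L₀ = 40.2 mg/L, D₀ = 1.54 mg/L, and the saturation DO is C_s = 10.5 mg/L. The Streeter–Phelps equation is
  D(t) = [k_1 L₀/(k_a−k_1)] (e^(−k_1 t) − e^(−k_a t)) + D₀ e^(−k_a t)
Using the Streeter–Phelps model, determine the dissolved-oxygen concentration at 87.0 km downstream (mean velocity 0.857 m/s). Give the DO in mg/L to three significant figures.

Travel time t = x/v = 87.0 km / (0.857 m/s) = 87000 m / 0.857 m/s = 101500 s = 1.175 d.
k_1 L₀/(k_a−k_1) = 0.196×40.2/(1.09−0.196) = 7.879/0.8940 = 8.813 mg/L.
e^(−k_1 t) = e^(−0.196×1.175) = 0.7943; e^(−k_a t) = e^(−1.09×1.175) = 0.2778.
D = 8.813 × (0.7943 − 0.2778) + 1.54 × 0.2778 = 4.552 + 0.4279 = 4.980 mg/L.
DO = C_s − D = 10.5 − 4.980 = 5.520 mg/L.

DO ≈ 5.52 mg/L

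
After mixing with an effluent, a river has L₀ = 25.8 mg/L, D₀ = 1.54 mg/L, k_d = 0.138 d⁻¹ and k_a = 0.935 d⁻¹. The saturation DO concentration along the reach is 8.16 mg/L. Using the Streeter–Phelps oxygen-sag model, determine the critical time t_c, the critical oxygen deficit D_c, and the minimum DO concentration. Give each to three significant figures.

t_c ≈ 1.87 d; D_c ≈ 2.94 mg/L; min DO ≈ 5.22 mg/L

t_c = [1/(k_a−k_d)] ln[(k_a/k_d)(1 − D₀(k_a−k_d)/(k_d L₀))]
= [1/(0.935−0.138)] ln[(0.935/0.138)(1 − 1.54×0.7970/(0.138×25.8))]
= (1/0.7970) ln[6.775 × 0.6553] = 1.255 × ln(4.440) = 1.255 × 1.491 = 1.870 d.
L(t_c) = L₀ e^(−k_d t_c) = 25.8 × 0.7725 = 19.93 mg/L, and at the critical point k_a D_c = k_d L, so D_c = (0.138/0.935) × 19.93 = 2.942 mg/L.
Minimum DO = C_s − D_c = 8.16 − 2.942 = 5.218 mg/L.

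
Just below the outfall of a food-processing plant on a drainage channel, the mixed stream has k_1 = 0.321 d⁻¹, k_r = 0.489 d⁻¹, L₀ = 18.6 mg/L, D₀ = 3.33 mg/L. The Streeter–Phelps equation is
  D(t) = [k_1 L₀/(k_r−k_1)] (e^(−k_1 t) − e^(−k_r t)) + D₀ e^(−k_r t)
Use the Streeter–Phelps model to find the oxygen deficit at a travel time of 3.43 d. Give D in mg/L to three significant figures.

D ≈ 5.80 mg/L

k_1 L₀/(k_r−k_1) = 0.321×18.6/(0.489−0.321) = 5.971/0.1680 = 35.54 mg/L.
e^(−k_1 t) = e^(−0.321×3.430) = 0.3325; e^(−k_r t) = e^(−0.489×3.430) = 0.1869.
D = 35.54 × (0.3325 − 0.1869) + 3.33 × 0.1869 = 5.176 + 0.6223 = 5.798 mg/L.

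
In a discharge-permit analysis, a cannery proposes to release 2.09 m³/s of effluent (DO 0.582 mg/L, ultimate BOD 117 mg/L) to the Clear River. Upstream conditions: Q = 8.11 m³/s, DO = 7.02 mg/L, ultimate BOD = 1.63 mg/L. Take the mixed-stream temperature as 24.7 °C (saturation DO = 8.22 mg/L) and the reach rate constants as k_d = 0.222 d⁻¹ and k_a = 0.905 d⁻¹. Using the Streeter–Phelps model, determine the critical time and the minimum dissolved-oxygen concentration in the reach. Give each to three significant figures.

t_c ≈ 1.52 d; minimum DO ≈ 3.80 mg/L

Mixed DO = (8.11×7.02 + 2.09×0.582)/(8.11+2.09) = 58.15/10.20 = 5.701 mg/L.
Mixed L₀ = (8.11×1.63 + 2.09×117)/(10.20) = 257.7/10.20 = 25.27 mg/L.
Initial deficit D₀ = C_s − DO₀ = 8.22 − 5.701 = 2.519 mg/L.
t_c = (1/0.6830) ln[(0.905/0.222)(1 − 2.519×0.6830/(0.222×25.27))] = 1.464 × ln(2.826) = 1.521 d.
D_c = (0.222/0.905) × 25.27 × e^(−0.222×1.521) = 0.2453 × 25.27 × 0.7134 = 4.422 mg/L.
Minimum DO = 8.22 − 4.422 = 3.798 mg/L.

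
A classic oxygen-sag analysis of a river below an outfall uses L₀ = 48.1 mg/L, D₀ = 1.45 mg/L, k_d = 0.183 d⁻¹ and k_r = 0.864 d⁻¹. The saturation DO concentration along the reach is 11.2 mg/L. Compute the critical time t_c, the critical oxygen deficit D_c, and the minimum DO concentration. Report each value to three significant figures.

At the critical point dD/dt = 0, so k_d L₀ e^(−k_d t) = k_r D. Substituting D(t) from the Streeter–Phelps equation and solving for t gives
t_c = ln[(k_r/k_d)(1 − D₀(k_r−k_d)/(k_d L₀))] / (k_r−k_d).
Here k_r−k_d = 0.6810 d⁻¹ and 1 − D₀(k_r−k_d)/(k_d L₀) = 1 − 1.45×0.6810/(0.183×48.1) = 0.8878, so
t_c = ln(4.721 × 0.8878) / 0.6810 = 1.433 / 0.6810 = 2.104 d.
D_c = (k_d/k_r) L₀ e^(−k_d t_c) = (0.183/0.864) × 48.1 × e^(−0.183×2.104) = 0.2118 × 48.1 × 0.6804 = 6.932 mg/L.
Minimum DO = C_s − D_c = 11.2 − 6.932 = 4.268 mg/L.

t_c ≈ 2.10 d; D_c ≈ 6.93 mg/L; min DO ≈ 4.27 mg/L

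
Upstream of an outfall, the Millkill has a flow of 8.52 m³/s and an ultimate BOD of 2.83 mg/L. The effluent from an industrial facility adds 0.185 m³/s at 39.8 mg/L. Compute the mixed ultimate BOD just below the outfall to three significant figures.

3.62 mg/L

Flow-weighted mixing: C = (Q_r C_r + Q_w C_w)/(Q_r + Q_w)
= (8.52×2.83 + 0.185×39.8)/(8.52 + 0.185) = 31.47/8.705 = 3.616 mg/L.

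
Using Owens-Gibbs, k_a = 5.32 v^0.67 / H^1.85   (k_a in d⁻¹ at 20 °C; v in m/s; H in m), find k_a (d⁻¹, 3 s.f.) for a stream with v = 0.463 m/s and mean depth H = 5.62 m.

k_a ≈ 0.130 d⁻¹

k_a = 5.32 × 0.463^0.67 / 5.62^1.85 = 5.32 × 0.5970 / 24.38 = 0.1303 d⁻¹.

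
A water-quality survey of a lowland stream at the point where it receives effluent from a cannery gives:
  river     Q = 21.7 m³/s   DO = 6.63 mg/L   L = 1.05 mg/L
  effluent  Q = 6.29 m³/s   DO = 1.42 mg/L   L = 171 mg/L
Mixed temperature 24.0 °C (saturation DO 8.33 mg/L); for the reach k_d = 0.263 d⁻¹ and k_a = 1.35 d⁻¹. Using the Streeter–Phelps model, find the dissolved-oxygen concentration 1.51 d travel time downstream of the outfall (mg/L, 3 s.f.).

Mixed DO = (21.7×6.63 + 6.29×1.42)/(21.7+6.29) = 152.8/27.99 = 5.459 mg/L.
Mixed L₀ = (21.7×1.05 + 6.29×171)/(27.99) = 1098/27.99 = 39.24 mg/L.
Initial deficit D₀ = C_s − DO₀ = 8.33 − 5.459 = 2.871 mg/L.
D(1.51) = [0.263×39.24/(1.35−0.263)](e^(−0.263×1.51) − e^(−1.35×1.51)) + 2.871 e^(−1.35×1.51)
= 9.495 × (0.6722 − 0.1302) + 2.871 × 0.1302 = 5.520 mg/L.
DO = 8.33 − 5.520 = 2.810 mg/L.

DO ≈ 2.81 mg/L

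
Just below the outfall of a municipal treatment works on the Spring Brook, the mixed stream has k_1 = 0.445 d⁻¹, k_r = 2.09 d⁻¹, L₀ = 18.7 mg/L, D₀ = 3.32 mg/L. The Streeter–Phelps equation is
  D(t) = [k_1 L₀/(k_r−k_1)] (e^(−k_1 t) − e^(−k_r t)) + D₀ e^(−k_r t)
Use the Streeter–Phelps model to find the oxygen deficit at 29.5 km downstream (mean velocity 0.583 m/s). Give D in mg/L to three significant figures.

D ≈ 3.39 mg/L

Travel time t = x/v = 29.5 km / (0.583 m/s) = 29500 m / 0.583 m/s = 50600 s = 0.5857 d.
k_1 L₀/(k_r−k_1) = 0.445×18.7/(2.09−0.445) = 8.322/1.645 = 5.059 mg/L.
e^(−k_1 t) = e^(−0.445×0.5857) = 0.7706; e^(−k_r t) = e^(−2.09×0.5857) = 0.2940.
D = 5.059 × (0.7706 − 0.2940) + 3.32 × 0.2940 = 2.411 + 0.9762 = 3.387 mg/L.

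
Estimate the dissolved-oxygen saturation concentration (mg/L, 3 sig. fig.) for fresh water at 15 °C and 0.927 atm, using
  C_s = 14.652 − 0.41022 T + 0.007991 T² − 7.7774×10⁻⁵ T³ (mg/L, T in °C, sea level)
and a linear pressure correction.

C_s ≈ 9.30 mg/L

At sea level: C_s = 14.652 − 0.41022×15 + 0.007991×15² − 7.7774×10⁻⁵×15³ = 10.03 mg/L.
Pressure correction: C_s' = 10.03 × 0.927 = 9.302 mg/L.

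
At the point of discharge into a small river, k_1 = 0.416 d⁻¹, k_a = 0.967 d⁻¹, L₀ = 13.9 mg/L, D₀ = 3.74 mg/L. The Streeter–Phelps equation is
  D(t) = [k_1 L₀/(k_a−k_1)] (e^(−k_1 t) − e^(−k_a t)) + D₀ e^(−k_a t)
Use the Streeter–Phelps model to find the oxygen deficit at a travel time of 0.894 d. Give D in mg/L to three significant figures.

k_1 L₀/(k_a−k_1) = 0.416×13.9/(0.967−0.416) = 5.782/0.5510 = 10.49 mg/L.
e^(−k_1 t) = e^(−0.416×0.8940) = 0.6894; e^(−k_a t) = e^(−0.967×0.8940) = 0.4213.
D = 10.49 × (0.6894 − 0.4213) + 3.74 × 0.4213 = 2.814 + 1.576 = 4.390 mg/L.

D ≈ 4.39 mg/L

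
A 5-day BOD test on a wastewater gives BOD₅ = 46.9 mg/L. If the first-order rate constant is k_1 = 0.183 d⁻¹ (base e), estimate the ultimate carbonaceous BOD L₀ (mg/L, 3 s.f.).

BOD₅ = L₀(1 − e^(−5k_1)) ⇒ L₀ = BOD₅ / (1 − e^(−5×0.183))
= 46.9 / (1 − 0.4005) = 46.9 / 0.5995 = 78.23 mg/L.

L₀ ≈ 78.2 mg/L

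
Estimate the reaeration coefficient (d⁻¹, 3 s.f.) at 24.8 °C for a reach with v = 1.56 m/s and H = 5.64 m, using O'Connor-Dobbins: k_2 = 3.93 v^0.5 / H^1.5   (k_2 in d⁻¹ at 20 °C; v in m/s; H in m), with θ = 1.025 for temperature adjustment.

k_2(20) = 3.93 × 1.56^0.5 / 5.64^1.5 = 3.93 × 1.249 / 13.39 = 0.3665 d⁻¹.
k_2(24.8) = 0.3665 × 1.025^(24.8−20) = 0.3665 × 1.126 = 0.4126 d⁻¹.

k_2 ≈ 0.413 d⁻¹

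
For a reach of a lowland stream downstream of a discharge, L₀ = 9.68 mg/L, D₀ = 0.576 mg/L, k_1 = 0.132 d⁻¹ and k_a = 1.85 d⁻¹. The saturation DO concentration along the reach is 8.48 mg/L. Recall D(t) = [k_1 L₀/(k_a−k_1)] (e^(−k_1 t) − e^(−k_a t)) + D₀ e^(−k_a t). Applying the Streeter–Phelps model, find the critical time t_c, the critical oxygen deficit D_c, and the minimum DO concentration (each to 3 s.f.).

t_c = [1/(k_a−k_1)] ln[(k_a/k_1)(1 − D₀(k_a−k_1)/(k_1 L₀))]
= [1/(1.85−0.132)] ln[(1.85/0.132)(1 − 0.576×1.718/(0.132×9.68))]
= (1/1.718) ln[14.02 × 0.2255] = 0.5821 × ln(3.161) = 0.5821 × 1.151 = 0.6699 d.
L(t_c) = L₀ e^(−k_1 t_c) = 9.68 × 0.9154 = 8.861 mg/L, and at the critical point k_a D_c = k_1 L, so D_c = (0.132/1.85) × 8.861 = 0.6322 mg/L.
Minimum DO = C_s − D_c = 8.48 − 0.6322 = 7.848 mg/L.

t_c ≈ 0.670 d; D_c ≈ 0.632 mg/L; min DO ≈ 7.85 mg/L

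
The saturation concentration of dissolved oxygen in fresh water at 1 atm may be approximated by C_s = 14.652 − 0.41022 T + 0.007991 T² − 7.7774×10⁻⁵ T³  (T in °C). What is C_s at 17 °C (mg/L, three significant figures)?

C_s = 14.652 − 0.41022×17 + 0.007991×17² − 7.7774×10⁻⁵×17³ = 9.606 mg/L.

C_s ≈ 9.61 mg/L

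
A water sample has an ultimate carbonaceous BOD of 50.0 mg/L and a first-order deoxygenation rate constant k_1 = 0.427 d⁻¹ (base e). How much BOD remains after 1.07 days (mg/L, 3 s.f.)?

L ≈ 31.7 mg/L

L_t = L₀ e^(−k_1 t) = 50.0 × e^(−0.427×1.07) = 50.0 × 0.6332 = 31.66 mg/L.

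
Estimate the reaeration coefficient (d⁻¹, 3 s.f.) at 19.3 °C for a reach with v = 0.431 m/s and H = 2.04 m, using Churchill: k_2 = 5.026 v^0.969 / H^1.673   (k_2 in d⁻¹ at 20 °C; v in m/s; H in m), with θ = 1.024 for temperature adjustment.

k_2(20) = 5.026 × 0.431^0.969 / 2.04^1.673 = 5.026 × 0.4424 / 3.296 = 0.6746 d⁻¹.
k_2(19.3) = 0.6746 × 1.024^(19.3−20) = 0.6746 × 0.9835 = 0.6635 d⁻¹.

k_2 ≈ 0.663 d⁻¹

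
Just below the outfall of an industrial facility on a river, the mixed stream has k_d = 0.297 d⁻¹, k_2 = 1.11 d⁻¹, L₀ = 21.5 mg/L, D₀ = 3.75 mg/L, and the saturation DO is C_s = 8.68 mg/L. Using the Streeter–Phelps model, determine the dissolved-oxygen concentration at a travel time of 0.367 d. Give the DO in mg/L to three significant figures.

DO ≈ 4.37 mg/L

k_d L₀/(k_2−k_d) = 0.297×21.5/(1.11−0.297) = 6.385/0.8130 = 7.854 mg/L.
e^(−k_d t) = e^(−0.297×0.3670) = 0.8967; e^(−k_2 t) = e^(−1.11×0.3670) = 0.6654.
D = 7.854 × (0.8967 − 0.6654) + 3.75 × 0.6654 = 1.817 + 2.495 = 4.312 mg/L.
DO = C_s − D = 8.68 − 4.312 = 4.368 mg/L.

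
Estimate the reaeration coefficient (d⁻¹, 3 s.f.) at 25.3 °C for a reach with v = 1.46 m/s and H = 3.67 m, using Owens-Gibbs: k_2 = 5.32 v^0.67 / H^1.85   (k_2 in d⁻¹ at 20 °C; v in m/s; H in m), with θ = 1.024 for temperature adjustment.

k_2(20) = 5.32 × 1.46^0.67 / 3.67^1.85 = 5.32 × 1.289 / 11.08 = 0.6186 d⁻¹.
k_2(25.3) = 0.6186 × 1.024^(25.3−20) = 0.6186 × 1.134 = 0.7014 d⁻¹.

k_2 ≈ 0.701 d⁻¹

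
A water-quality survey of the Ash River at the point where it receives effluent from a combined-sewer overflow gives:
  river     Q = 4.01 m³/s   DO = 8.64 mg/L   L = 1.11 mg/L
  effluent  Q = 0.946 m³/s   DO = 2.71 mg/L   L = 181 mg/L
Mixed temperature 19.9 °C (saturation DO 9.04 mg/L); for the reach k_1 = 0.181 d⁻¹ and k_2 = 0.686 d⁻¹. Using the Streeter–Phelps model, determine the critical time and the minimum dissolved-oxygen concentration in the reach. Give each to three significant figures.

t_c ≈ 2.38 d; minimum DO ≈ 2.97 mg/L

Mixed DO = (4.01×8.64 + 0.946×2.71)/(4.01+0.946) = 37.21/4.956 = 7.508 mg/L.
Mixed L₀ = (4.01×1.11 + 0.946×181)/(4.956) = 175.7/4.956 = 35.45 mg/L.
Initial deficit D₀ = C_s − DO₀ = 9.04 − 7.508 = 1.532 mg/L.
t_c = (1/0.5050) ln[(0.686/0.181)(1 − 1.532×0.5050/(0.181×35.45))] = 1.980 × ln(3.333) = 2.384 d.
D_c = (0.181/0.686) × 35.45 × e^(−0.181×2.384) = 0.2638 × 35.45 × 0.6495 = 6.075 mg/L.
Minimum DO = 9.04 − 6.075 = 2.965 mg/L.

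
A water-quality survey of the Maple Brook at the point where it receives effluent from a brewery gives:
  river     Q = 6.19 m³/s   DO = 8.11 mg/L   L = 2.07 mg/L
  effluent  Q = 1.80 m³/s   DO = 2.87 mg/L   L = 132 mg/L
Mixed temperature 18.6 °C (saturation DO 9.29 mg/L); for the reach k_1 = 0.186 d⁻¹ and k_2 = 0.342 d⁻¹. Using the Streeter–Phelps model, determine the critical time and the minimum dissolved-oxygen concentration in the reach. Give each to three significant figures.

t_c ≈ 3.49 d; minimum DO ≈ 0.377 mg/L

Mixed DO = (6.19×8.11 + 1.80×2.87)/(6.19+1.80) = 55.37/7.990 = 6.930 mg/L.
Mixed L₀ = (6.19×2.07 + 1.80×132)/(7.990) = 250.4/7.990 = 31.34 mg/L.
Initial deficit D₀ = C_s − DO₀ = 9.29 − 6.930 = 2.360 mg/L.
t_c = (1/0.1560) ln[(0.342/0.186)(1 − 2.360×0.1560/(0.186×31.34))] = 6.410 × ln(1.723) = 3.486 d.
D_c = (0.186/0.342) × 31.34 × e^(−0.186×3.486) = 0.5439 × 31.34 × 0.5229 = 8.913 mg/L.
Minimum DO = 9.29 − 8.913 = 0.3774 mg/L.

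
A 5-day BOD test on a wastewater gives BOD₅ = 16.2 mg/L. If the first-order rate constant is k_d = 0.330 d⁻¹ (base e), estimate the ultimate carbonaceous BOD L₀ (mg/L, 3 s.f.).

BOD₅ = L₀(1 − e^(−5k_d)) ⇒ L₀ = BOD₅ / (1 − e^(−5×0.330))
= 16.2 / (1 − 0.1920) = 16.2 / 0.8080 = 20.05 mg/L.

L₀ ≈ 20.1 mg/L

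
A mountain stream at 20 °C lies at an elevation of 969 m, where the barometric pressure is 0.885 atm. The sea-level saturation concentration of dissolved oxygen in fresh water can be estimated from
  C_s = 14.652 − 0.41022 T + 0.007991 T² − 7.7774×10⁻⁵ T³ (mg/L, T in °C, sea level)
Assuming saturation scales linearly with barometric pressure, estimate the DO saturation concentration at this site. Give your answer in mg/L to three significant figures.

C_s ≈ 7.98 mg/L

At sea level: C_s = 14.652 − 0.41022×20 + 0.007991×20² − 7.7774×10⁻⁵×20³ = 9.022 mg/L.
Pressure correction: C_s' = 9.022 × 0.885 = 7.984 mg/L.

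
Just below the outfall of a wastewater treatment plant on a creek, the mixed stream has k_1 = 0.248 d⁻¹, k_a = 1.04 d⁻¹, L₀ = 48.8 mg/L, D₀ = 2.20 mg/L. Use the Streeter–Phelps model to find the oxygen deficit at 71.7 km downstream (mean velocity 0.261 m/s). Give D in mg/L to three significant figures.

D ≈ 6.47 mg/L

Travel time t = x/v = 71.7 km / (0.261 m/s) = 71700 m / 0.261 m/s = 274700 s = 3.180 d.
k_1 L₀/(k_a−k_1) = 0.248×48.8/(1.04−0.248) = 12.10/0.7920 = 15.28 mg/L.
e^(−k_1 t) = e^(−0.248×3.180) = 0.4545; e^(−k_a t) = e^(−1.04×3.180) = 0.03664.
D = 15.28 × (0.4545 − 0.03664) + 2.20 × 0.03664 = 6.386 + 0.08060 = 6.466 mg/L.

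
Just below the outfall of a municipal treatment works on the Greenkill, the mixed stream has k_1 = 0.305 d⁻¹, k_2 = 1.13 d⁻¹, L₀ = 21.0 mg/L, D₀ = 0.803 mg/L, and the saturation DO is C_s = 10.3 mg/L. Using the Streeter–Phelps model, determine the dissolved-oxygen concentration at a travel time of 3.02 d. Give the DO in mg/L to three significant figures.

DO ≈ 7.44 mg/L

k_1 L₀/(k_2−k_1) = 0.305×21.0/(1.13−0.305) = 6.405/0.8250 = 7.764 mg/L.
e^(−k_1 t) = e^(−0.305×3.020) = 0.3981; e^(−k_2 t) = e^(−1.13×3.020) = 0.03296.
D = 7.764 × (0.3981 − 0.03296) + 0.803 × 0.03296 = 2.835 + 0.02646 = 2.861 mg/L.
DO = C_s − D = 10.3 − 2.861 = 7.439 mg/L.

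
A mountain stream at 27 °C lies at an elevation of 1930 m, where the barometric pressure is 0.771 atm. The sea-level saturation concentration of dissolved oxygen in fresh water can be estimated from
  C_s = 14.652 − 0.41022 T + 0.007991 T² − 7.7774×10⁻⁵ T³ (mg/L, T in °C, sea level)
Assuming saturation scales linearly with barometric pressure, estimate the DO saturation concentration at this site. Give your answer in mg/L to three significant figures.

At sea level: C_s = 14.652 − 0.41022×27 + 0.007991×27² − 7.7774×10⁻⁵×27³ = 7.871 mg/L.
Pressure correction: C_s' = 7.871 × 0.771 = 6.068 mg/L.

C_s ≈ 6.07 mg/L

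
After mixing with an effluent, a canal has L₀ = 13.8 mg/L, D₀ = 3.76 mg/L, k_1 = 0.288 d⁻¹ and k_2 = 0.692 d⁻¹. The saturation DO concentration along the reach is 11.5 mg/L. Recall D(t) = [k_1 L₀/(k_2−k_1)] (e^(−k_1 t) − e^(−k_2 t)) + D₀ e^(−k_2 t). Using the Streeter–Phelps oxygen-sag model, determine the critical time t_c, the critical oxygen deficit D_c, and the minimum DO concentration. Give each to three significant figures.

t_c ≈ 0.978 d; D_c ≈ 4.33 mg/L; min DO ≈ 7.17 mg/L

At the critical point dD/dt = 0, so k_1 L₀ e^(−k_1 t) = k_2 D. Substituting D(t) from the Streeter–Phelps equation and solving for t gives
t_c = ln[(k_2/k_1)(1 − D₀(k_2−k_1)/(k_1 L₀))] / (k_2−k_1).
Here k_2−k_1 = 0.4040 d⁻¹ and 1 − D₀(k_2−k_1)/(k_1 L₀) = 1 − 3.76×0.4040/(0.288×13.8) = 0.6178, so
t_c = ln(2.403 × 0.6178) / 0.4040 = 0.3950 / 0.4040 = 0.9778 d.
L(t_c) = L₀ e^(−k_1 t_c) = 13.8 × 0.7546 = 10.41 mg/L, and at the critical point k_2 D_c = k_1 L, so D_c = (0.288/0.692) × 10.41 = 4.334 mg/L.
Minimum DO = C_s − D_c = 11.5 − 4.334 = 7.166 mg/L.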